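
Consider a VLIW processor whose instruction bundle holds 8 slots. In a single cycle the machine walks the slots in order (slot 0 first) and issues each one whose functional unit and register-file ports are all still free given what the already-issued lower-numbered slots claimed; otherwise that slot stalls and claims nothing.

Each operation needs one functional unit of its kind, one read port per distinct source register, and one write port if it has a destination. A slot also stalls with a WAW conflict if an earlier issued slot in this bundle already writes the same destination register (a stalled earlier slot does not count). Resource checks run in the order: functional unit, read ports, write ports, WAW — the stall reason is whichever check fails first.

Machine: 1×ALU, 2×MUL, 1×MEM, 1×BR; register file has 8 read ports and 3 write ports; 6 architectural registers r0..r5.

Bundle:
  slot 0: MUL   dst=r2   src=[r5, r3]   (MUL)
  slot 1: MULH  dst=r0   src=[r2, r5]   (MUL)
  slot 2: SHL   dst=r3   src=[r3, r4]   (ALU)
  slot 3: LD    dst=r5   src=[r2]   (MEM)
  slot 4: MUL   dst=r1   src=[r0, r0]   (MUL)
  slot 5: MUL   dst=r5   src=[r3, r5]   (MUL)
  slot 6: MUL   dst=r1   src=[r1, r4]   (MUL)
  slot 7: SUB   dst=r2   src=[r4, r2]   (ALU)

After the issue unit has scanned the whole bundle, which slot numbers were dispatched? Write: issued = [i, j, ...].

slot 0 (MUL): ISSUE — free A1,Mu1,Ld1,B1 rp6 wp2
slot 1 (MUL): ISSUE — free A1,Mu0,Ld1,B1 rp4 wp1
slot 2 (ALU): ISSUE — free A0,Mu0,Ld1,B1 rp2 wp0
slot 3 (MEM): stall WR_PORT — free A0,Mu0,Ld1,B1 rp2 wp0
slot 4 (MUL): stall FU — free A0,Mu0,Ld1,B1 rp2 wp0
slot 5 (MUL): stall FU — free A0,Mu0,Ld1,B1 rp2 wp0
slot 6 (MUL): stall FU — free A0,Mu0,Ld1,B1 rp2 wp0
slot 7 (ALU): stall FU — free A0,Mu0,Ld1,B1 rp2 wp0

issued = [0, 1, 2]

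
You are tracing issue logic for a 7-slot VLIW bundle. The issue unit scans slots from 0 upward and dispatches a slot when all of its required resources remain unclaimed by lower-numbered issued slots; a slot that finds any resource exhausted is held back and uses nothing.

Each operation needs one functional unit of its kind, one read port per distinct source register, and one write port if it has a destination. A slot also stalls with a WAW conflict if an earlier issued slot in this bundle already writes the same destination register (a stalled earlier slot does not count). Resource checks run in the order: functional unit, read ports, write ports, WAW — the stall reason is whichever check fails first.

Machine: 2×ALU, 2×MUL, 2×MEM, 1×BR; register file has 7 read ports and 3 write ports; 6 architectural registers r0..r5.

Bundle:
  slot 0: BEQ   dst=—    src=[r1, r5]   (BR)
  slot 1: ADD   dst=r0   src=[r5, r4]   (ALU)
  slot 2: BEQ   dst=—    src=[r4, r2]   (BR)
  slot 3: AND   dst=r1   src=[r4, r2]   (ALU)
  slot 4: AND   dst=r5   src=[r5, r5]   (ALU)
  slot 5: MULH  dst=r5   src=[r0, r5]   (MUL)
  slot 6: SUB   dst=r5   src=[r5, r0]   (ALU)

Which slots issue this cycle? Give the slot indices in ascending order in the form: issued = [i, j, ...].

#0 BR src=r1,r5 dispatched  <A:2 Mu:2 Ld:2 B:0 rd:5 wr:3>
#1 ALU src=r5,r4 dispatched  <A:1 Mu:2 Ld:2 B:0 rd:3 wr:2>
#2 BR src=r4,r2 held:FU  <A:1 Mu:2 Ld:2 B:0 rd:3 wr:2>
#3 ALU src=r4,r2 dispatched  <A:0 Mu:2 Ld:2 B:0 rd:1 wr:1>
#4 ALU src=r5,r5 held:FU  <A:0 Mu:2 Ld:2 B:0 rd:1 wr:1>
#5 MUL src=r0,r5 held:RD_PORT  <A:0 Mu:2 Ld:2 B:0 rd:1 wr:1>
#6 ALU src=r5,r0 held:FU  <A:0 Mu:2 Ld:2 B:0 rd:1 wr:1>

issued = [0, 1, 3]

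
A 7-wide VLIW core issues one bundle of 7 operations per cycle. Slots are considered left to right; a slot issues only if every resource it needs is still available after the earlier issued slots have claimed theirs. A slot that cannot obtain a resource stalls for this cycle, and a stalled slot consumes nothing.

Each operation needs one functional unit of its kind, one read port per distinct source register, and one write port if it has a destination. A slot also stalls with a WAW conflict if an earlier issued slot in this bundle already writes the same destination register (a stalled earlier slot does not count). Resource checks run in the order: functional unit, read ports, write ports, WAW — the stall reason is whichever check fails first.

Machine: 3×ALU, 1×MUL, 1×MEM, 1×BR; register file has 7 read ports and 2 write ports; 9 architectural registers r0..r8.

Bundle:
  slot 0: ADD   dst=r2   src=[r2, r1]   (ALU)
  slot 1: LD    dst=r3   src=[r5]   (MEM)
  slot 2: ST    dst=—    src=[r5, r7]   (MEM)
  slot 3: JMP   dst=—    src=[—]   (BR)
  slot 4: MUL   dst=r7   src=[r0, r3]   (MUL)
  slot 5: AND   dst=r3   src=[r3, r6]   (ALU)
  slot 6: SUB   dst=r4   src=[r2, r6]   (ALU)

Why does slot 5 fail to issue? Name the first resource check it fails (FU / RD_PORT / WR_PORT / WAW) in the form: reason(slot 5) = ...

slot 0 (ALU): ISSUE — free A2,Mu1,Ld1,B1 rp5 wp1
slot 1 (MEM): ISSUE — free A2,Mu1,Ld0,B1 rp4 wp0
slot 2 (MEM): stall FU — free A2,Mu1,Ld0,B1 rp4 wp0
slot 3 (BR): ISSUE — free A2,Mu1,Ld0,B0 rp4 wp0
slot 4 (MUL): stall WR_PORT — free A2,Mu1,Ld0,B0 rp4 wp0
slot 5 (ALU): stall WR_PORT — free A2,Mu1,Ld0,B0 rp4 wp0
slot 6 (ALU): stall WR_PORT — free A2,Mu1,Ld0,B0 rp4 wp0

reason(slot 5) = WR_PORT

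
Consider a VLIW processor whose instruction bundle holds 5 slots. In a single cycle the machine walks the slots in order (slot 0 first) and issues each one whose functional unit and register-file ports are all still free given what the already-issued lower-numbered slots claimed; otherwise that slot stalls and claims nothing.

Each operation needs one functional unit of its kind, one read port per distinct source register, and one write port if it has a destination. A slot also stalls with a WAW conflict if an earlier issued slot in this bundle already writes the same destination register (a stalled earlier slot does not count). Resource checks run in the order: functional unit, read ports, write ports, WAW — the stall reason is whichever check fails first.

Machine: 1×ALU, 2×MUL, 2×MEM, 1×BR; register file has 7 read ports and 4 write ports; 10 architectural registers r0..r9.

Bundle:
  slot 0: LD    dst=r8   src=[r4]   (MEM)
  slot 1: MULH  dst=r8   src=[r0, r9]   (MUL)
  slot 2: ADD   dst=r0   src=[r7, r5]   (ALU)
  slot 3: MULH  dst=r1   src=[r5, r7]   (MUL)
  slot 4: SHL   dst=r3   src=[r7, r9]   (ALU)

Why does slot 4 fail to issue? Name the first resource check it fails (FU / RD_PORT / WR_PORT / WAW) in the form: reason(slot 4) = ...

slot 0 (MEM): ISSUE — free A1,Mu2,Ld1,B1 rp6 wp3
slot 1 (MUL): stall WAW — free A1,Mu2,Ld1,B1 rp6 wp3
slot 2 (ALU): ISSUE — free A0,Mu2,Ld1,B1 rp4 wp2
slot 3 (MUL): ISSUE — free A0,Mu1,Ld1,B1 rp2 wp1
slot 4 (ALU): stall FU — free A0,Mu1,Ld1,B1 rp2 wp1

reason(slot 4) = FU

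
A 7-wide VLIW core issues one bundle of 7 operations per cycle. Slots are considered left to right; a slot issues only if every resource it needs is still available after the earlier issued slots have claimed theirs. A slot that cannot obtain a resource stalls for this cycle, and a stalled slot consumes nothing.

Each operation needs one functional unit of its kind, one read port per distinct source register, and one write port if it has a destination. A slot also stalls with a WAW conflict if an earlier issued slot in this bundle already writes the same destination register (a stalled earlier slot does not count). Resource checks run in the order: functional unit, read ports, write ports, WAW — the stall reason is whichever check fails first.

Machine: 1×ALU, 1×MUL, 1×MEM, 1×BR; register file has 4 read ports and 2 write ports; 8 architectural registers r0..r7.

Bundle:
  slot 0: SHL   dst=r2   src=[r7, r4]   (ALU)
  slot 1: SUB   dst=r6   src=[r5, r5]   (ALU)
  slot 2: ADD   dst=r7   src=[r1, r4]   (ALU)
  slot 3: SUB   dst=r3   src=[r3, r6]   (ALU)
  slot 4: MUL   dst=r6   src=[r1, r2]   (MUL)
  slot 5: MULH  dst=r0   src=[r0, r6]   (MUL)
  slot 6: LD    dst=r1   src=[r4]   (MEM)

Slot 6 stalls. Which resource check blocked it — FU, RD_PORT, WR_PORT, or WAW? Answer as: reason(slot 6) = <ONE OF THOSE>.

slot 0 (ALU): ISSUE — free A0,Mu1,Ld1,B1 rp2 wp1
slot 1 (ALU): stall FU — free A0,Mu1,Ld1,B1 rp2 wp1
slot 2 (ALU): stall FU — free A0,Mu1,Ld1,B1 rp2 wp1
slot 3 (ALU): stall FU — free A0,Mu1,Ld1,B1 rp2 wp1
slot 4 (MUL): ISSUE — free A0,Mu0,Ld1,B1 rp0 wp0
slot 5 (MUL): stall FU — free A0,Mu0,Ld1,B1 rp0 wp0
slot 6 (MEM): stall RD_PORT — free A0,Mu0,Ld1,B1 rp0 wp0

reason(slot 6) = RD_PORT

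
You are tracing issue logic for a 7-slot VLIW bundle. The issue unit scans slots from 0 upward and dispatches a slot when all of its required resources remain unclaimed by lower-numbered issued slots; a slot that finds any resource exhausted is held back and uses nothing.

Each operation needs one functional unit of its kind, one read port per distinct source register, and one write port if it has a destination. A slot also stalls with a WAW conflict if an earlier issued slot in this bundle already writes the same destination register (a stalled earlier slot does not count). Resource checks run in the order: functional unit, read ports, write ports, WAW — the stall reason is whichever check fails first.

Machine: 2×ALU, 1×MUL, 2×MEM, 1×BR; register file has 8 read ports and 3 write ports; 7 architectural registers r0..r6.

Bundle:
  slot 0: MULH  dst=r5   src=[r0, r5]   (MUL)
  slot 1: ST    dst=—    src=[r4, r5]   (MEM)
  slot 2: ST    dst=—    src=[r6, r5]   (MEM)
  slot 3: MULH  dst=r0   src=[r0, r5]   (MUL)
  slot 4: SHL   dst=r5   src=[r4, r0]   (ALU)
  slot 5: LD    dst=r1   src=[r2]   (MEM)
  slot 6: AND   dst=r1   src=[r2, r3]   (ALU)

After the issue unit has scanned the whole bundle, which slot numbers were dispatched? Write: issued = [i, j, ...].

#0 MUL src=r0,r5 dispatched  <A:2 Mu:0 Ld:2 B:1 rd:6 wr:2>
#1 MEM src=r4,r5 dispatched  <A:2 Mu:0 Ld:1 B:1 rd:4 wr:2>
#2 MEM src=r6,r5 dispatched  <A:2 Mu:0 Ld:0 B:1 rd:2 wr:2>
#3 MUL src=r0,r5 held:FU  <A:2 Mu:0 Ld:0 B:1 rd:2 wr:2>
#4 ALU src=r4,r0 held:WAW  <A:2 Mu:0 Ld:0 B:1 rd:2 wr:2>
#5 MEM src=r2 held:FU  <A:2 Mu:0 Ld:0 B:1 rd:2 wr:2>
#6 ALU src=r2,r3 dispatched  <A:1 Mu:0 Ld:0 B:1 rd:0 wr:1>

issued = [0, 1, 2, 6]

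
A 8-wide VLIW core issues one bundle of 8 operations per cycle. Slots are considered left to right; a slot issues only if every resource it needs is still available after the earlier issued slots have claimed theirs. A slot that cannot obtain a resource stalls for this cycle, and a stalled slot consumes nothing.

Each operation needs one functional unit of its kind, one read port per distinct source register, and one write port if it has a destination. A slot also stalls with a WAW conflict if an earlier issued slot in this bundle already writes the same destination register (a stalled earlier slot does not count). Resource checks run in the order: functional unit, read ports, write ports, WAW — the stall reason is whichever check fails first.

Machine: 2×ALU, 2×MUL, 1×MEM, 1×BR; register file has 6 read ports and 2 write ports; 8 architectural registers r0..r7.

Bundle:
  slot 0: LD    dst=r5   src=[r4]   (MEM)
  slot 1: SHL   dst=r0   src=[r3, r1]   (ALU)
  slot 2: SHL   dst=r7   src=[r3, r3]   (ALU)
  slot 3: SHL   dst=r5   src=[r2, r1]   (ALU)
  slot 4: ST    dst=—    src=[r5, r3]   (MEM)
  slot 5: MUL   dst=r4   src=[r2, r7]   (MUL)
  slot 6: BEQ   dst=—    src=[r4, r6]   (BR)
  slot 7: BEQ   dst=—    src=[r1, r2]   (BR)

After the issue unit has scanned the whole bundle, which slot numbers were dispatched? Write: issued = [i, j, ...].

issued = [0, 1, 6]

  0. MEM→r5 ⇒ go  {2A/2Mu/0Ld/1B | 5r 1w}
  1. ALU→r0 ⇒ go  {1A/2Mu/0Ld/1B | 3r 0w}
  2. ALU→r7 ⇒ no(WR_PORT)  {1A/2Mu/0Ld/1B | 3r 0w}
  3. ALU→r5 ⇒ no(WR_PORT)  {1A/2Mu/0Ld/1B | 3r 0w}
  4. MEM ⇒ no(FU)  {1A/2Mu/0Ld/1B | 3r 0w}
  5. MUL→r4 ⇒ no(WR_PORT)  {1A/2Mu/0Ld/1B | 3r 0w}
  6. BR ⇒ go  {1A/2Mu/0Ld/0B | 1r 0w}
  7. BR ⇒ no(FU)  {1A/2Mu/0Ld/0B | 1r 0w}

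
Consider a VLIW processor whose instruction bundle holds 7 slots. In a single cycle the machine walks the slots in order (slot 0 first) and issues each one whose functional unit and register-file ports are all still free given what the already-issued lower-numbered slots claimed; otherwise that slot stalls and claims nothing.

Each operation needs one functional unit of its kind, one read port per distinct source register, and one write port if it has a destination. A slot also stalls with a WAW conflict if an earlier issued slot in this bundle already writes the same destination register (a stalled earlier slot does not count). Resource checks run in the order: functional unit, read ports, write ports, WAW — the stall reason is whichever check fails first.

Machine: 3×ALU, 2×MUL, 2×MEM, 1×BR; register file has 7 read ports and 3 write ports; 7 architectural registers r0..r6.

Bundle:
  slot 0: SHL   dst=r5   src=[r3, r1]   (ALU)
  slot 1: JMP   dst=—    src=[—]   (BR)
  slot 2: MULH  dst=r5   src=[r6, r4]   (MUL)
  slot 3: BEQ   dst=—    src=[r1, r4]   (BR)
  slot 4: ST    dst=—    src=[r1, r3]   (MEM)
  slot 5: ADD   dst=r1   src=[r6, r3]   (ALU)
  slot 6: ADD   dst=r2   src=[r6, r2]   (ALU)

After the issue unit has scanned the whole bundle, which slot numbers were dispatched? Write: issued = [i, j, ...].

issued = [0, 1, 4, 5]

slot 0 (ALU): ISSUE — free A2,Mu2,Ld2,B1 rp5 wp2
slot 1 (BR): ISSUE — free A2,Mu2,Ld2,B0 rp5 wp2
slot 2 (MUL): stall WAW — free A2,Mu2,Ld2,B0 rp5 wp2
slot 3 (BR): stall FU — free A2,Mu2,Ld2,B0 rp5 wp2
slot 4 (MEM): ISSUE — free A2,Mu2,Ld1,B0 rp3 wp2
slot 5 (ALU): ISSUE — free A1,Mu2,Ld1,B0 rp1 wp1
slot 6 (ALU): stall RD_PORT — free A1,Mu2,Ld1,B0 rp1 wp1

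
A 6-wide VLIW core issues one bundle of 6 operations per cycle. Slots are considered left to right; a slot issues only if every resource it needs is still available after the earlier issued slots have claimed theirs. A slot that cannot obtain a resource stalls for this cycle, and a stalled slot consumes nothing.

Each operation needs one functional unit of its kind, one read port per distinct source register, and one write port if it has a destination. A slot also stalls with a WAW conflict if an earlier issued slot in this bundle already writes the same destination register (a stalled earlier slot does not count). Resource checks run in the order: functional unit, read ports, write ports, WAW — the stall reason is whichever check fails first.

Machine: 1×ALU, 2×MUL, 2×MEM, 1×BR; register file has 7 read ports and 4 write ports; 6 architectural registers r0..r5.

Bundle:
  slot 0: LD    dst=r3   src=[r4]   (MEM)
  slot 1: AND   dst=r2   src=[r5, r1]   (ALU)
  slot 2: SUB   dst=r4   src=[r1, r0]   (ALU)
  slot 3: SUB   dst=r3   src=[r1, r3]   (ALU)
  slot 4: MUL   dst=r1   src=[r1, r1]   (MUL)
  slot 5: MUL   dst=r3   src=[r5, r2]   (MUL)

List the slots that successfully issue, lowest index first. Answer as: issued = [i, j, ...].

issued = [0, 1, 4]

(0) want 1×MEM +1rd +1wr — yes → AL1|MU2|ME1|BR1|rd6|wr3
(1) want 1×ALU +2rd +1wr — yes → AL0|MU2|ME1|BR1|rd4|wr2
(2) want 1×ALU +2rd +1wr — FU → AL0|MU2|ME1|BR1|rd4|wr2
(3) want 1×ALU +2rd +1wr — FU → AL0|MU2|ME1|BR1|rd4|wr2
(4) want 1×MUL +1rd +1wr — yes → AL0|MU1|ME1|BR1|rd3|wr1
(5) want 1×MUL +2rd +1wr — WAW → AL0|MU1|ME1|BR1|rd3|wr1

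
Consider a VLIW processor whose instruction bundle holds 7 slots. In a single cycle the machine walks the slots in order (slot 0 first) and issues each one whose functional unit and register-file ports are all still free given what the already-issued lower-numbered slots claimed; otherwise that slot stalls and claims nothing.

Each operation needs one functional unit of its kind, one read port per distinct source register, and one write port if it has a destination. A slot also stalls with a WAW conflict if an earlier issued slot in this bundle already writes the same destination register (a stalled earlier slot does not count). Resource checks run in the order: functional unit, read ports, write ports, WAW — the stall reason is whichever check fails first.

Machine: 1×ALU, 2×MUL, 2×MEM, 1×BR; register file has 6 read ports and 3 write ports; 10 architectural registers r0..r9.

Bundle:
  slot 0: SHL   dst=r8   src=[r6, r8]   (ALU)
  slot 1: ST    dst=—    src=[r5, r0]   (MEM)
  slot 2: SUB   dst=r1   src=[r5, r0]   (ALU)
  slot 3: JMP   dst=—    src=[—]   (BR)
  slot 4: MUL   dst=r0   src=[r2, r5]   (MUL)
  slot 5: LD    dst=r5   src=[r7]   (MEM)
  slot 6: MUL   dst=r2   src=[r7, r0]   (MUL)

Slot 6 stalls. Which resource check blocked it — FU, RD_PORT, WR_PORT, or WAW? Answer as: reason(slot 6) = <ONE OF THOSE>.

reason(slot 6) = RD_PORT

  0. ALU→r8 ⇒ go  {0A/2Mu/2Ld/1B | 4r 2w}
  1. MEM ⇒ go  {0A/2Mu/1Ld/1B | 2r 2w}
  2. ALU→r1 ⇒ no(FU)  {0A/2Mu/1Ld/1B | 2r 2w}
  3. BR ⇒ go  {0A/2Mu/1Ld/0B | 2r 2w}
  4. MUL→r0 ⇒ go  {0A/1Mu/1Ld/0B | 0r 1w}
  5. MEM→r5 ⇒ no(RD_PORT)  {0A/1Mu/1Ld/0B | 0r 1w}
  6. MUL→r2 ⇒ no(RD_PORT)  {0A/1Mu/1Ld/0B | 0r 1w}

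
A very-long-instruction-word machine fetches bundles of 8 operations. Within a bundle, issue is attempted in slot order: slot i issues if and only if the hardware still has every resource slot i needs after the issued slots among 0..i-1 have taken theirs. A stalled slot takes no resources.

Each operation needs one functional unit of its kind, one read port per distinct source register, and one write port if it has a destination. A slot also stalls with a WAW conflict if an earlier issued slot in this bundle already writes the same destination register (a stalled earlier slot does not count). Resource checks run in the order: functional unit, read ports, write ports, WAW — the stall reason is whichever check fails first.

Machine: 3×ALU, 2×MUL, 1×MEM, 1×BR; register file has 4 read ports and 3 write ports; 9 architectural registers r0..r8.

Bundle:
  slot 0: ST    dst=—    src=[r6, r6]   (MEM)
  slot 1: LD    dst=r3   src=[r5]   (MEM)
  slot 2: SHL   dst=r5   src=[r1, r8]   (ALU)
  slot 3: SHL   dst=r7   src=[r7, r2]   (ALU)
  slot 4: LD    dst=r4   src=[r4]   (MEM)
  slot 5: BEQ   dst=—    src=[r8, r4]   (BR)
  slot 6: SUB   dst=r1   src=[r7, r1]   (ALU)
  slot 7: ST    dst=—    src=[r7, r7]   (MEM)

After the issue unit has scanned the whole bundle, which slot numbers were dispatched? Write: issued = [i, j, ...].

issued = [0, 2]

#0 MEM src=r6,r6 dispatched  <A:3 Mu:2 Ld:0 B:1 rd:3 wr:3>
#1 MEM src=r5 held:FU  <A:3 Mu:2 Ld:0 B:1 rd:3 wr:3>
#2 ALU src=r1,r8 dispatched  <A:2 Mu:2 Ld:0 B:1 rd:1 wr:2>
#3 ALU src=r7,r2 held:RD_PORT  <A:2 Mu:2 Ld:0 B:1 rd:1 wr:2>
#4 MEM src=r4 held:FU  <A:2 Mu:2 Ld:0 B:1 rd:1 wr:2>
#5 BR src=r8,r4 held:RD_PORT  <A:2 Mu:2 Ld:0 B:1 rd:1 wr:2>
#6 ALU src=r7,r1 held:RD_PORT  <A:2 Mu:2 Ld:0 B:1 rd:1 wr:2>
#7 MEM src=r7,r7 held:FU  <A:2 Mu:2 Ld:0 B:1 rd:1 wr:2>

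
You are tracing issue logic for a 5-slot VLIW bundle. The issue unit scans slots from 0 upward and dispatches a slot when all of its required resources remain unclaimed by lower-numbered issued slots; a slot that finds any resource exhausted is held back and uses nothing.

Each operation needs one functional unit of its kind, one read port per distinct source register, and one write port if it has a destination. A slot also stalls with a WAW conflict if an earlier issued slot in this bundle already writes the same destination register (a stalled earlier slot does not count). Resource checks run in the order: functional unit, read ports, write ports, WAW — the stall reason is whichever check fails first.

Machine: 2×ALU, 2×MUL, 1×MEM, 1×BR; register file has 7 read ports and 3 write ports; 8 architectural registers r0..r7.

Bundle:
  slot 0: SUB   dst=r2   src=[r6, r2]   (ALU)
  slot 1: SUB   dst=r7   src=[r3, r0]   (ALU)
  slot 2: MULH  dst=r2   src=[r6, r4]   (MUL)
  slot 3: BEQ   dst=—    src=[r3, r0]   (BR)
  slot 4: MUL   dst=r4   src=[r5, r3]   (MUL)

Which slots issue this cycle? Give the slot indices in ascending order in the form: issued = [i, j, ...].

  0. ALU→r2 ⇒ go  {1A/2Mu/1Ld/1B | 5r 2w}
  1. ALU→r7 ⇒ go  {0A/2Mu/1Ld/1B | 3r 1w}
  2. MUL→r2 ⇒ no(WAW)  {0A/2Mu/1Ld/1B | 3r 1w}
  3. BR ⇒ go  {0A/2Mu/1Ld/0B | 1r 1w}
  4. MUL→r4 ⇒ no(RD_PORT)  {0A/2Mu/1Ld/0B | 1r 1w}

issued = [0, 1, 3]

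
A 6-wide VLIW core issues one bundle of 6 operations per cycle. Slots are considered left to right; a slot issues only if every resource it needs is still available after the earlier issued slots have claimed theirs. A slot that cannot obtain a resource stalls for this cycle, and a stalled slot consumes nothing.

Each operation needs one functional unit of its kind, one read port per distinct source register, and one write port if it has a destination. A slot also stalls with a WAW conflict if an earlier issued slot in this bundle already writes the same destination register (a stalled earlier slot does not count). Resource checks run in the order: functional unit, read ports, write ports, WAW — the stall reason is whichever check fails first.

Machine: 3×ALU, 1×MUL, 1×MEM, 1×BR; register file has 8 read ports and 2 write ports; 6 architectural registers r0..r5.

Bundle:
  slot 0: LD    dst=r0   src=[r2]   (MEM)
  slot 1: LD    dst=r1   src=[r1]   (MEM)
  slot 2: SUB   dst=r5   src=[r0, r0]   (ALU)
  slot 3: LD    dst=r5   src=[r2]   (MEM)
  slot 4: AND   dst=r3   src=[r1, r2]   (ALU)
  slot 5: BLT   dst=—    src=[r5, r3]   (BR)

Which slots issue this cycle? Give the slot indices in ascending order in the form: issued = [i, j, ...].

#0 MEM src=r2 dispatched  <A:3 Mu:1 Ld:0 B:1 rd:7 wr:1>
#1 MEM src=r1 held:FU  <A:3 Mu:1 Ld:0 B:1 rd:7 wr:1>
#2 ALU src=r0,r0 dispatched  <A:2 Mu:1 Ld:0 B:1 rd:6 wr:0>
#3 MEM src=r2 held:FU  <A:2 Mu:1 Ld:0 B:1 rd:6 wr:0>
#4 ALU src=r1,r2 held:WR_PORT  <A:2 Mu:1 Ld:0 B:1 rd:6 wr:0>
#5 BR src=r5,r3 dispatched  <A:2 Mu:1 Ld:0 B:0 rd:4 wr:0>

issued = [0, 2, 5]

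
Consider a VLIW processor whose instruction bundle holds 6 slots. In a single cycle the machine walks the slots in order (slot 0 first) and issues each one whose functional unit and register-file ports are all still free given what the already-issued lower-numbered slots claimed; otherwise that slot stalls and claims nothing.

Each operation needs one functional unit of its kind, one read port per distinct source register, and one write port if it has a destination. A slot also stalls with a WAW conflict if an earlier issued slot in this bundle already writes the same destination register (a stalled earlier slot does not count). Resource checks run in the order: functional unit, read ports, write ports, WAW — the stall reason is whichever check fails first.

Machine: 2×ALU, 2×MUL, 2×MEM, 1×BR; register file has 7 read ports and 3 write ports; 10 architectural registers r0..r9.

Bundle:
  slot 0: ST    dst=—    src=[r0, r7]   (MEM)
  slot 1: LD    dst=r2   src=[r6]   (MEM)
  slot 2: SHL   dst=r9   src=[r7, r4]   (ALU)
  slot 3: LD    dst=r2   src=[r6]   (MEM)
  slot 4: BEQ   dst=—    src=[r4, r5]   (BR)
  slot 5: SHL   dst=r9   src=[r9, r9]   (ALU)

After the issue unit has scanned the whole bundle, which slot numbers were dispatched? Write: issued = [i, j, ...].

issued = [0, 1, 2, 4]

(0) want 1×MEM +2rd +0wr — yes → AL2|MU2|ME1|BR1|rd5|wr3
(1) want 1×MEM +1rd +1wr — yes → AL2|MU2|ME0|BR1|rd4|wr2
(2) want 1×ALU +2rd +1wr — yes → AL1|MU2|ME0|BR1|rd2|wr1
(3) want 1×MEM +1rd +1wr — FU → AL1|MU2|ME0|BR1|rd2|wr1
(4) want 1×BR +2rd +0wr — yes → AL1|MU2|ME0|BR0|rd0|wr1
(5) want 1×ALU +1rd +1wr — RD_PORT → AL1|MU2|ME0|BR0|rd0|wr1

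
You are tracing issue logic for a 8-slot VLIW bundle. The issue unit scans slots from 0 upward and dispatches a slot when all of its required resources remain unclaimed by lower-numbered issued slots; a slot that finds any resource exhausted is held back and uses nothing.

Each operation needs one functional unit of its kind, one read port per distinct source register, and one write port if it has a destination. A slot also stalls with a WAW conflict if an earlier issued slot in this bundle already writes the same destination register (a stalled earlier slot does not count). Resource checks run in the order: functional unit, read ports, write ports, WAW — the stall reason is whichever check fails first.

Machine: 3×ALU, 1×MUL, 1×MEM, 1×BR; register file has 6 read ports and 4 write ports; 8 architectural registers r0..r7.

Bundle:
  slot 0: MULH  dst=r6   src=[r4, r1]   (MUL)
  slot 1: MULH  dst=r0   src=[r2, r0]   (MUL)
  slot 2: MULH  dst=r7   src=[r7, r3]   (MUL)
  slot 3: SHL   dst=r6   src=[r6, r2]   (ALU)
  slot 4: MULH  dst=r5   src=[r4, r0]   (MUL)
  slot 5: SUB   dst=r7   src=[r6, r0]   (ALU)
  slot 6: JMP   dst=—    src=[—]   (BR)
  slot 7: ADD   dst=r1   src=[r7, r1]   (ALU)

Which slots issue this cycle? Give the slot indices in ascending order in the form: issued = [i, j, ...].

slot 0 (MUL): ISSUE — free A3,Mu0,Ld1,B1 rp4 wp3
slot 1 (MUL): stall FU — free A3,Mu0,Ld1,B1 rp4 wp3
slot 2 (MUL): stall FU — free A3,Mu0,Ld1,B1 rp4 wp3
slot 3 (ALU): stall WAW — free A3,Mu0,Ld1,B1 rp4 wp3
slot 4 (MUL): stall FU — free A3,Mu0,Ld1,B1 rp4 wp3
slot 5 (ALU): ISSUE — free A2,Mu0,Ld1,B1 rp2 wp2
slot 6 (BR): ISSUE — free A2,Mu0,Ld1,B0 rp2 wp2
slot 7 (ALU): ISSUE — free A1,Mu0,Ld1,B0 rp0 wp1

issued = [0, 5, 6, 7]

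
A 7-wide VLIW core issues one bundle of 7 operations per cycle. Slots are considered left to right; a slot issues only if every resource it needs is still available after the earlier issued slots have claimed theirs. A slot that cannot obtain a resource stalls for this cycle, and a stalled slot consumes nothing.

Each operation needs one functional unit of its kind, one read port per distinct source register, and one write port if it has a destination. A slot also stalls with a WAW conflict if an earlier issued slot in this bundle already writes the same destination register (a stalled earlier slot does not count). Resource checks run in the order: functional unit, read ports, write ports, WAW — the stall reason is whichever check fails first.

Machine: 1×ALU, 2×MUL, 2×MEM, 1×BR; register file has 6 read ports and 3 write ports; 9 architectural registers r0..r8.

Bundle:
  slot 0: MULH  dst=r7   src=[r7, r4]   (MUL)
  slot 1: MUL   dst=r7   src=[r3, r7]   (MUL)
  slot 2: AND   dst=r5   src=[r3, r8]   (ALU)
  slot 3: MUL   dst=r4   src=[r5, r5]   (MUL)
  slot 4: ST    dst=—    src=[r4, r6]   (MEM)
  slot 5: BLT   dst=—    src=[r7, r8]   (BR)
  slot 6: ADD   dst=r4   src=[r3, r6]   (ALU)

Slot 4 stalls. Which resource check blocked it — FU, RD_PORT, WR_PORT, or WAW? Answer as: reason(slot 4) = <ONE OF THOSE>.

reason(slot 4) = RD_PORT

#0 MUL src=r7,r4 dispatched  <A:1 Mu:1 Ld:2 B:1 rd:4 wr:2>
#1 MUL src=r3,r7 held:WAW  <A:1 Mu:1 Ld:2 B:1 rd:4 wr:2>
#2 ALU src=r3,r8 dispatched  <A:0 Mu:1 Ld:2 B:1 rd:2 wr:1>
#3 MUL src=r5,r5 dispatched  <A:0 Mu:0 Ld:2 B:1 rd:1 wr:0>
#4 MEM src=r4,r6 held:RD_PORT  <A:0 Mu:0 Ld:2 B:1 rd:1 wr:0>
#5 BR src=r7,r8 held:RD_PORT  <A:0 Mu:0 Ld:2 B:1 rd:1 wr:0>
#6 ALU src=r3,r6 held:FU  <A:0 Mu:0 Ld:2 B:1 rd:1 wr:0>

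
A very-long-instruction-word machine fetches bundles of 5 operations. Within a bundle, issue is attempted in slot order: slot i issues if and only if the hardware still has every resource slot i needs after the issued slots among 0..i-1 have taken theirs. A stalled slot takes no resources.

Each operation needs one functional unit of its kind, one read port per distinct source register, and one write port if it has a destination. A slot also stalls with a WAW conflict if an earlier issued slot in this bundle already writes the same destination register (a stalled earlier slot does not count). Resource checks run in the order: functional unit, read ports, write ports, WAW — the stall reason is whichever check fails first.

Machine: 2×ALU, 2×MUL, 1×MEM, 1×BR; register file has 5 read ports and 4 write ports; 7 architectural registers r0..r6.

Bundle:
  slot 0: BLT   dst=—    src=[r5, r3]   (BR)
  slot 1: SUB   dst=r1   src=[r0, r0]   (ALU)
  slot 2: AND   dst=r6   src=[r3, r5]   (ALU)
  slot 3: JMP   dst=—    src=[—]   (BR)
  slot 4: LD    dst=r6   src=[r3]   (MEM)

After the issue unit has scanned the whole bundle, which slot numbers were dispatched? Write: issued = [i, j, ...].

issued = [0, 1, 2]

[0] BR needs rd=2 wr=0: ok; after: ALU=2 MUL=2 MEM=1 BR=0, R=3, W=4
[1] ALU needs rd=1 wr=1: ok; after: ALU=1 MUL=2 MEM=1 BR=0, R=2, W=3
[2] ALU needs rd=2 wr=1: ok; after: ALU=0 MUL=2 MEM=1 BR=0, R=0, W=2
[3] BR needs rd=0 wr=0: FU; after: ALU=0 MUL=2 MEM=1 BR=0, R=0, W=2
[4] MEM needs rd=1 wr=1: RD_PORT; after: ALU=0 MUL=2 MEM=1 BR=0, R=0, W=2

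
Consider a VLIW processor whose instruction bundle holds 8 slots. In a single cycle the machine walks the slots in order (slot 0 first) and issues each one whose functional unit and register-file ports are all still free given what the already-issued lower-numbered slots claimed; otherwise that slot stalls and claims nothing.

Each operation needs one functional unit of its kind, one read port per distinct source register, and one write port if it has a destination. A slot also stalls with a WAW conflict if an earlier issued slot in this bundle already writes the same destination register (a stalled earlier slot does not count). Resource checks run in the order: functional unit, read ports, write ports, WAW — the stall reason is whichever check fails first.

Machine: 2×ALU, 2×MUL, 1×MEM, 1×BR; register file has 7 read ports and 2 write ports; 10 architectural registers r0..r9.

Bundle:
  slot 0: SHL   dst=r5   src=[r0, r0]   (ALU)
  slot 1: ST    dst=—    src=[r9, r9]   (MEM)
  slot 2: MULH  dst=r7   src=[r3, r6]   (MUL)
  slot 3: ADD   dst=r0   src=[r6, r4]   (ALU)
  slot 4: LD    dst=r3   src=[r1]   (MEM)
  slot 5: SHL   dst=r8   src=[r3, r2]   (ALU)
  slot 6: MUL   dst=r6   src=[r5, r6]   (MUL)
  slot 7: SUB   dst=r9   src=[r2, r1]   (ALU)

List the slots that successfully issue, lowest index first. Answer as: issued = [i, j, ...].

issued = [0, 1, 2]

slot 0 (ALU): ISSUE — free A1,Mu2,Ld1,B1 rp6 wp1
slot 1 (MEM): ISSUE — free A1,Mu2,Ld0,B1 rp5 wp1
slot 2 (MUL): ISSUE — free A1,Mu1,Ld0,B1 rp3 wp0
slot 3 (ALU): stall WR_PORT — free A1,Mu1,Ld0,B1 rp3 wp0
slot 4 (MEM): stall FU — free A1,Mu1,Ld0,B1 rp3 wp0
slot 5 (ALU): stall WR_PORT — free A1,Mu1,Ld0,B1 rp3 wp0
slot 6 (MUL): stall WR_PORT — free A1,Mu1,Ld0,B1 rp3 wp0
slot 7 (ALU): stall WR_PORT — free A1,Mu1,Ld0,B1 rp3 wp0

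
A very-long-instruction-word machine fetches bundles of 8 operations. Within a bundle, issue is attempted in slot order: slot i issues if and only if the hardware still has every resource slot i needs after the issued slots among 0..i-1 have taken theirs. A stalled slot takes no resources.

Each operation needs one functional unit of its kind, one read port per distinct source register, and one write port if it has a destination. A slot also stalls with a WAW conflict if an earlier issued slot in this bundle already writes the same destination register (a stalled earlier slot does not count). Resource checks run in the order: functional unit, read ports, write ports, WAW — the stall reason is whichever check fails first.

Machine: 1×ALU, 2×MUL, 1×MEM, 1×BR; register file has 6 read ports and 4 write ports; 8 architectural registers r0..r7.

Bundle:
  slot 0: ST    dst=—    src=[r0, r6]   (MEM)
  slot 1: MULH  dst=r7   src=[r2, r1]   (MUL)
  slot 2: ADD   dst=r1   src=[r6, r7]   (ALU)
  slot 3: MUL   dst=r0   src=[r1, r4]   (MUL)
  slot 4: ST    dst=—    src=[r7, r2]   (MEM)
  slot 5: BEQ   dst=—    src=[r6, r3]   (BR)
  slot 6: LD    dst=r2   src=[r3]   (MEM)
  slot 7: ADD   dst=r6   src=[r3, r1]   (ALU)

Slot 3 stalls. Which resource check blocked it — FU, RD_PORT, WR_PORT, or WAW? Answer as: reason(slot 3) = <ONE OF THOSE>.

reason(slot 3) = RD_PORT

#0 MEM src=r0,r6 dispatched  <A:1 Mu:2 Ld:0 B:1 rd:4 wr:4>
#1 MUL src=r2,r1 dispatched  <A:1 Mu:1 Ld:0 B:1 rd:2 wr:3>
#2 ALU src=r6,r7 dispatched  <A:0 Mu:1 Ld:0 B:1 rd:0 wr:2>
#3 MUL src=r1,r4 held:RD_PORT  <A:0 Mu:1 Ld:0 B:1 rd:0 wr:2>
#4 MEM src=r7,r2 held:FU  <A:0 Mu:1 Ld:0 B:1 rd:0 wr:2>
#5 BR src=r6,r3 held:RD_PORT  <A:0 Mu:1 Ld:0 B:1 rd:0 wr:2>
#6 MEM src=r3 held:FU  <A:0 Mu:1 Ld:0 B:1 rd:0 wr:2>
#7 ALU src=r3,r1 held:FU  <A:0 Mu:1 Ld:0 B:1 rd:0 wr:2>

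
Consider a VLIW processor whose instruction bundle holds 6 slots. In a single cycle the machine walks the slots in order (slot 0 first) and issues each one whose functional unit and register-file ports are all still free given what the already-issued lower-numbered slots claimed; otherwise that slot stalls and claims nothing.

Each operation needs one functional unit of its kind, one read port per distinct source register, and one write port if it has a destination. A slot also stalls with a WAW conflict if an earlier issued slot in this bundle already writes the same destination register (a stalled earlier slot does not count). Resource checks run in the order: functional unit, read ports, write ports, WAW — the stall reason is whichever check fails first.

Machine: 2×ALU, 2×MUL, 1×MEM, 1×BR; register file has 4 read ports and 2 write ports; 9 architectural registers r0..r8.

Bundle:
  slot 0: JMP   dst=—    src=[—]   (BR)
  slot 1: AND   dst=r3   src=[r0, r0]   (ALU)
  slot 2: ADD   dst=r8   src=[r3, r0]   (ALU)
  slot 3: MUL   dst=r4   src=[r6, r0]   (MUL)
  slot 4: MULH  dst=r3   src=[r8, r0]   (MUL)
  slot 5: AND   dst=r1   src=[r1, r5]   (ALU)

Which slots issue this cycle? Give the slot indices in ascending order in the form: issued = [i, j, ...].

issued = [0, 1, 2]

  0. BR ⇒ go  {2A/2Mu/1Ld/0B | 4r 2w}
  1. ALU→r3 ⇒ go  {1A/2Mu/1Ld/0B | 3r 1w}
  2. ALU→r8 ⇒ go  {0A/2Mu/1Ld/0B | 1r 0w}
  3. MUL→r4 ⇒ no(RD_PORT)  {0A/2Mu/1Ld/0B | 1r 0w}
  4. MUL→r3 ⇒ no(RD_PORT)  {0A/2Mu/1Ld/0B | 1r 0w}
  5. ALU→r1 ⇒ no(FU)  {0A/2Mu/1Ld/0B | 1r 0w}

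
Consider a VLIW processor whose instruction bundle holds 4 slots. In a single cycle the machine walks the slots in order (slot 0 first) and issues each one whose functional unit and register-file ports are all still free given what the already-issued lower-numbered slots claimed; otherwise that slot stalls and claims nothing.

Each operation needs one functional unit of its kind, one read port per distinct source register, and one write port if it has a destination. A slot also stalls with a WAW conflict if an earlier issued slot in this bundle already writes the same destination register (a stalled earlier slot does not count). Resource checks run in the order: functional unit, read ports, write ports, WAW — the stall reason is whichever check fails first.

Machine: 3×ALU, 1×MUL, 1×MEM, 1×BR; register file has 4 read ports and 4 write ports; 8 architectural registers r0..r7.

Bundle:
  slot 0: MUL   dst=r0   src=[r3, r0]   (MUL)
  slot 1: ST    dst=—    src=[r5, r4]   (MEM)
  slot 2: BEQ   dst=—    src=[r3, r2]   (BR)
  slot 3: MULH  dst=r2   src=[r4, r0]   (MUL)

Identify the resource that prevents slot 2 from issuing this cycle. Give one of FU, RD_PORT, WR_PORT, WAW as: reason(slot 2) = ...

[0] MUL needs rd=2 wr=1: ok; after: ALU=3 MUL=0 MEM=1 BR=1, R=2, W=3
[1] MEM needs rd=2 wr=0: ok; after: ALU=3 MUL=0 MEM=0 BR=1, R=0, W=3
[2] BR needs rd=2 wr=0: RD_PORT; after: ALU=3 MUL=0 MEM=0 BR=1, R=0, W=3
[3] MUL needs rd=2 wr=1: FU; after: ALU=3 MUL=0 MEM=0 BR=1, R=0, W=3

reason(slot 2) = RD_PORT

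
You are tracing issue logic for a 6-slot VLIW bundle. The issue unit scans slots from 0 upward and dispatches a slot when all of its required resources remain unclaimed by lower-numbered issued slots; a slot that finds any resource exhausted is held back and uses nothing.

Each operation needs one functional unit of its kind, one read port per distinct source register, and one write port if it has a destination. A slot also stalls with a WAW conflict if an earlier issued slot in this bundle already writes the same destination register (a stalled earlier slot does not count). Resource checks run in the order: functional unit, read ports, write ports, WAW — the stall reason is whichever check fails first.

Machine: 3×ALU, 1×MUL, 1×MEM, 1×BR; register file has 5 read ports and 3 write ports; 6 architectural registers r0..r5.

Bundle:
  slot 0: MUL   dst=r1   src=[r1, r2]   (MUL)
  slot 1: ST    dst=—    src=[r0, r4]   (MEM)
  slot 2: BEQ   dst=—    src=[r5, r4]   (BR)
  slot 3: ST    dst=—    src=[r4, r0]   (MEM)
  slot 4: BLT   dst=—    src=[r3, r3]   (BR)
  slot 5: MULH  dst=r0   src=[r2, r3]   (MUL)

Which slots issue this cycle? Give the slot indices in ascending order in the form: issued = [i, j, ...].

#0 MUL src=r1,r2 dispatched  <A:3 Mu:0 Ld:1 B:1 rd:3 wr:2>
#1 MEM src=r0,r4 dispatched  <A:3 Mu:0 Ld:0 B:1 rd:1 wr:2>
#2 BR src=r5,r4 held:RD_PORT  <A:3 Mu:0 Ld:0 B:1 rd:1 wr:2>
#3 MEM src=r4,r0 held:FU  <A:3 Mu:0 Ld:0 B:1 rd:1 wr:2>
#4 BR src=r3,r3 dispatched  <A:3 Mu:0 Ld:0 B:0 rd:0 wr:2>
#5 MUL src=r2,r3 held:FU  <A:3 Mu:0 Ld:0 B:0 rd:0 wr:2>

issued = [0, 1, 4]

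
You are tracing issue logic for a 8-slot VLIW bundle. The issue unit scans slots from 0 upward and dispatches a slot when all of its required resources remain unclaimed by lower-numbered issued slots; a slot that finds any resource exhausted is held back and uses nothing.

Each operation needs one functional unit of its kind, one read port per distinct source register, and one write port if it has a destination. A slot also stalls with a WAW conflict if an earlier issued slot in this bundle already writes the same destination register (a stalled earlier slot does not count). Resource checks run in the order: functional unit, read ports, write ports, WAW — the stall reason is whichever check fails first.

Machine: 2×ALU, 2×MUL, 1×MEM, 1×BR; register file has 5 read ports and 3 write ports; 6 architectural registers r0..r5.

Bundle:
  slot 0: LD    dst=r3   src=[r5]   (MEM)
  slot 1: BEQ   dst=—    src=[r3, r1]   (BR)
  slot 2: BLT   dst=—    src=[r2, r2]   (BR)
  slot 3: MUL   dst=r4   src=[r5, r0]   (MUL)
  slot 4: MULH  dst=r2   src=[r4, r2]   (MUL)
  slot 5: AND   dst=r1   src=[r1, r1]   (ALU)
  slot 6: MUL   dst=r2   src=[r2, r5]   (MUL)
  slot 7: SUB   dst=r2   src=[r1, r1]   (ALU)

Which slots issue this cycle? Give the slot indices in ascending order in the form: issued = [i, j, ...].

issued = [0, 1, 3]

[0] MEM needs rd=1 wr=1: ok; after: ALU=2 MUL=2 MEM=0 BR=1, R=4, W=2
[1] BR needs rd=2 wr=0: ok; after: ALU=2 MUL=2 MEM=0 BR=0, R=2, W=2
[2] BR needs rd=1 wr=0: FU; after: ALU=2 MUL=2 MEM=0 BR=0, R=2, W=2
[3] MUL needs rd=2 wr=1: ok; after: ALU=2 MUL=1 MEM=0 BR=0, R=0, W=1
[4] MUL needs rd=2 wr=1: RD_PORT; after: ALU=2 MUL=1 MEM=0 BR=0, R=0, W=1
[5] ALU needs rd=1 wr=1: RD_PORT; after: ALU=2 MUL=1 MEM=0 BR=0, R=0, W=1
[6] MUL needs rd=2 wr=1: RD_PORT; after: ALU=2 MUL=1 MEM=0 BR=0, R=0, W=1
[7] ALU needs rd=1 wr=1: RD_PORT; after: ALU=2 MUL=1 MEM=0 BR=0, R=0, W=1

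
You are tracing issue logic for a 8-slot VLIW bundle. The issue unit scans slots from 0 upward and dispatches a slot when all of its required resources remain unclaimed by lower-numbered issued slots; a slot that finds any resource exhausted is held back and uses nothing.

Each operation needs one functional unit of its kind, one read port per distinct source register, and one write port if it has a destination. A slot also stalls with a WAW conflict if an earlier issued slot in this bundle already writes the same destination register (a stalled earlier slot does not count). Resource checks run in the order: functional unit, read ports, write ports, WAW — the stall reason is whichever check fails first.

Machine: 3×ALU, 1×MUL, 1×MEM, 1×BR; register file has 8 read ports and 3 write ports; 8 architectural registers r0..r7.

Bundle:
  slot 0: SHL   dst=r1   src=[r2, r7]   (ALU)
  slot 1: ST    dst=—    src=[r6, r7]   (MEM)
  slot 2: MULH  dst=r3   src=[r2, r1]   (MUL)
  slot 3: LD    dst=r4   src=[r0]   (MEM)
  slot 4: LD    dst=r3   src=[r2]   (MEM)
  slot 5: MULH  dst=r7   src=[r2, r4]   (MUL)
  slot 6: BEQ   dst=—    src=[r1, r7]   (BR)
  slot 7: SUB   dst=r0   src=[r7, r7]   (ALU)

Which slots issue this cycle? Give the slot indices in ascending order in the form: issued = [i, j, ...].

issued = [0, 1, 2, 6]

slot 0 (ALU): ISSUE — free A2,Mu1,Ld1,B1 rp6 wp2
slot 1 (MEM): ISSUE — free A2,Mu1,Ld0,B1 rp4 wp2
slot 2 (MUL): ISSUE — free A2,Mu0,Ld0,B1 rp2 wp1
slot 3 (MEM): stall FU — free A2,Mu0,Ld0,B1 rp2 wp1
slot 4 (MEM): stall FU — free A2,Mu0,Ld0,B1 rp2 wp1
slot 5 (MUL): stall FU — free A2,Mu0,Ld0,B1 rp2 wp1
slot 6 (BR): ISSUE — free A2,Mu0,Ld0,B0 rp0 wp1
slot 7 (ALU): stall RD_PORT — free A2,Mu0,Ld0,B0 rp0 wp1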